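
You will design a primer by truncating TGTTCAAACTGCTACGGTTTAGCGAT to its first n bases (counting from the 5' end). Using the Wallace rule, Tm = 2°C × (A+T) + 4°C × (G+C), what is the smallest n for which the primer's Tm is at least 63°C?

First 22 bases: TGTTCAAACTGCTACGGTTTAG → Tm = 62°C (< 63°C)
First 23 bases: TGTTCAAACTGCTACGGTTTAGC → Tm = 66°C (≥ 63°C)
Each additional base adds 2°C (A/T) or 4°C (G/C), so Tm is non-decreasing in n; n = 23 is the first length to reach 63°C.

n = 23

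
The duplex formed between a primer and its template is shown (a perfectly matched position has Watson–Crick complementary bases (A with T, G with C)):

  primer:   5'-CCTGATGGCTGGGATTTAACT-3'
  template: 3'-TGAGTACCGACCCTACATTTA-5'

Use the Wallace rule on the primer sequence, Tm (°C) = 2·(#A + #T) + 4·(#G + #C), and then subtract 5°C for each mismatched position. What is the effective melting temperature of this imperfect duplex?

42°C

Primer base counts: A=4, T=7, G=6, C=4 → A+T=11, G+C=10
Perfect-match Tm = 2(11) + 4(10) = 22 + 40 = 62°C
Mismatches (positions where the bases are not complementary): 4 (at positions 1, 4, 16, 20)
Effective Tm = 62 − 4×5 = 62 − 20 = 42°C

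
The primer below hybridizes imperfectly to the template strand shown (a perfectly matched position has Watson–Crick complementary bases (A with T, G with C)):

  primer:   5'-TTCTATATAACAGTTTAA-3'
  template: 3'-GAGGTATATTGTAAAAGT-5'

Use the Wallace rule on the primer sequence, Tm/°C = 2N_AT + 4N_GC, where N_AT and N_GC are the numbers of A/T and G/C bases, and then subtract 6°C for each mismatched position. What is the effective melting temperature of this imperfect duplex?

18°C

Primer base counts: A=7, T=8, G=1, C=2 → A+T=15, G+C=3
Perfect-match Tm = 2(15) + 4(3) = 30 + 12 = 42°C
Mismatches (positions where the bases are not complementary): 4 (at positions 1, 4, 13, 17)
Effective Tm = 42 − 4×6 = 42 − 24 = 18°C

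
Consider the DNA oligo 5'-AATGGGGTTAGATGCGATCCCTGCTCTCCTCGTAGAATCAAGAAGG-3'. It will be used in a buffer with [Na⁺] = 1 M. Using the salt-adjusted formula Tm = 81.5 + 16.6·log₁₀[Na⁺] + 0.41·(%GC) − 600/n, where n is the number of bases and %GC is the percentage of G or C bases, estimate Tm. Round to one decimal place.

89.0°C

Length n = 46. A=12, T=11, G=13, C=10
G+C = 23, so %GC = 23/46 × 100 = 50%
Salt term: 16.6 × (0) = 0
GC term: 0.41 × 50 = 20.5; length term: −600/46 = −13.043
Tm = 81.5 + (0) + 20.5 − 13.043 = 88.957 → 89.0°C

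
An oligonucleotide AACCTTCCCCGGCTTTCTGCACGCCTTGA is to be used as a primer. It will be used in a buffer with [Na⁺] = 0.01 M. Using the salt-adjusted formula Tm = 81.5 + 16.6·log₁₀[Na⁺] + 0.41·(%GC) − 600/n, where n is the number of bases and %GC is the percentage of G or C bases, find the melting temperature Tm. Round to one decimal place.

Length n = 29. T=8, A=4, C=12, G=5
G+C = 17, so %GC = 17/29 × 100 = 58.621%
Salt term: 16.6 × (-2) = -33.2
GC term: 0.41 × 58.621 = 24.035; length term: −600/29 = −20.69
Tm = 81.5 + (-33.2) + 24.035 − 20.69 = 51.645 → 51.6°C

51.6°C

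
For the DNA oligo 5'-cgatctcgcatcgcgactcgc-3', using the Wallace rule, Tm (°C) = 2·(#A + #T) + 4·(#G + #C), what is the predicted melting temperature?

A=3, G=5, T=4, C=9
AT pairs contribute 7, GC pairs contribute 14.
Tm = 2(7) + 4(14) = 14 + 56 = 70°C

70°C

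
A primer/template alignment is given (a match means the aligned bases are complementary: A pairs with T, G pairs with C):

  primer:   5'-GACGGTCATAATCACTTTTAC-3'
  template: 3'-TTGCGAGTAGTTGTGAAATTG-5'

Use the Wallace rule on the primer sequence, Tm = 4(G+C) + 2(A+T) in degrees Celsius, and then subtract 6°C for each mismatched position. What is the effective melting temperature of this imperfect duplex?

28°C

Primer base counts: A=6, T=7, G=3, C=5 → A+T=13, G+C=8
Perfect-match Tm = 2(13) + 4(8) = 26 + 32 = 58°C
Mismatches (positions where the bases are not complementary): 5 (at positions 1, 5, 10, 12, 19)
Effective Tm = 58 − 5×6 = 58 − 30 = 28°C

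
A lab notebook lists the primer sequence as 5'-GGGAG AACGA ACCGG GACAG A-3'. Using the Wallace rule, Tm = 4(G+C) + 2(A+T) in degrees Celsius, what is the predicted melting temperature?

68°C

A=8, G=9, C=4, T=0
A+T = 8, G+C = 13
Tm = 2(8) + 4(13) = 16 + 52 = 68°C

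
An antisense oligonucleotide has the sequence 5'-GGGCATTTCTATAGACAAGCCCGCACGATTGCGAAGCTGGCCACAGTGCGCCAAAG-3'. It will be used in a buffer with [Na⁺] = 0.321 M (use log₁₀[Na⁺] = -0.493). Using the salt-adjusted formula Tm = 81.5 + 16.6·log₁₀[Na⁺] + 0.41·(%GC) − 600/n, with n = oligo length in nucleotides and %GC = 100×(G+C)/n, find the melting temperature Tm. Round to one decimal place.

86.0°C

Length n = 56. C=16, T=9, G=16, A=15
G+C = 32, so %GC = 32/56 × 100 = 57.143%
Salt term: 16.6 × (-0.493) = -8.184
GC term: 0.41 × 57.143 = 23.429; length term: −600/56 = −10.714
Tm = 81.5 + (-8.184) + 23.429 − 10.714 = 86.031 → 86.0°C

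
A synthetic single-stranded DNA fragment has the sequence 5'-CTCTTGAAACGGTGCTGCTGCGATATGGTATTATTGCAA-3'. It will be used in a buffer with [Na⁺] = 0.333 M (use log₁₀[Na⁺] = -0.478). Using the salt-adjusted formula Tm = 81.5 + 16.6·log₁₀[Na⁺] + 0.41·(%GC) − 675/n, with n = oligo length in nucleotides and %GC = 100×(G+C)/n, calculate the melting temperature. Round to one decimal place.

74.1°C

Length n = 39. A=9, T=13, G=10, C=7
G+C = 17, so %GC = 17/39 × 100 = 43.59%
Salt term: 16.6 × (-0.478) = -7.935
GC term: 0.41 × 43.59 = 17.872; length term: −675/39 = −17.308
Tm = 81.5 + (-7.935) + 17.872 − 17.308 = 74.129 → 74.1°C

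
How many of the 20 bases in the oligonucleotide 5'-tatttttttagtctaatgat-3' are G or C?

3

T=12, A=5, C=1, G=2
Total G or C: 2 + 1 = 3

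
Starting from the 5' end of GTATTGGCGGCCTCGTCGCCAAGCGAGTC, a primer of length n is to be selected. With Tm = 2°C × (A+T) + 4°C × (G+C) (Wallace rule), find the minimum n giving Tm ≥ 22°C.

n = 8

First 7 bases: GTATTGG → Tm = 20°C (< 22°C)
First 8 bases: GTATTGGC → Tm = 24°C (≥ 22°C)
Since every base adds ≥2°C, Tm only increases with n, so the threshold is first crossed at n = 8.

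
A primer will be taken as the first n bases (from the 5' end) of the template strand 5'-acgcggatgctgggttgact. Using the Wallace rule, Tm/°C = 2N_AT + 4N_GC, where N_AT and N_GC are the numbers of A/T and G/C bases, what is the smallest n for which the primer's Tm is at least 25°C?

n = 8

First 7 bases: ACGCGGA → Tm = 24°C (< 25°C)
First 8 bases: ACGCGGAT → Tm = 26°C (≥ 25°C)
Each additional base adds 2°C (A/T) or 4°C (G/C), so Tm is non-decreasing in n; n = 8 is the first length to reach 25°C.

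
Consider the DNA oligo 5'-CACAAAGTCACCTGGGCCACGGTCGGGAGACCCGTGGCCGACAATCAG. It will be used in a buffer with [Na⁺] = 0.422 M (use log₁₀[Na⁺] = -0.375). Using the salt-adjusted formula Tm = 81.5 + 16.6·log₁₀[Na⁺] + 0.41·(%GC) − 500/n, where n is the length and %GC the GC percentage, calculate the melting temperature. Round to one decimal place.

Length n = 48. A=12, T=5, G=15, C=16
G+C = 31, so %GC = 31/48 × 100 = 64.583%
Salt term: 16.6 × (-0.375) = -6.225
GC term: 0.41 × 64.583 = 26.479; length term: −500/48 = −10.417
Tm = 81.5 + (-6.225) + 26.479 − 10.417 = 91.337 → 91.3°C

91.3°C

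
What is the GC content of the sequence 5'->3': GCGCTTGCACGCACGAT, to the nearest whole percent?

65%

Counting bases: T=3, G=5, A=3, C=6
G+C = 5 + 6 = 11 out of 17 bases
%GC = 11/17 × 100 = 64.71% ≈ 65%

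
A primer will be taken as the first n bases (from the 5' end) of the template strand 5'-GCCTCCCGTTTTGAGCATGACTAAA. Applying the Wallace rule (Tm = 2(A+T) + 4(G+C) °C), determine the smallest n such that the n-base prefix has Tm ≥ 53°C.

n = 17

First 16 bases: GCCTCCCGTTTTGAGC → Tm = 52°C (< 53°C)
First 17 bases: GCCTCCCGTTTTGAGCA → Tm = 54°C (≥ 53°C)
Since every base adds ≥2°C, Tm only increases with n, so the threshold is first crossed at n = 17.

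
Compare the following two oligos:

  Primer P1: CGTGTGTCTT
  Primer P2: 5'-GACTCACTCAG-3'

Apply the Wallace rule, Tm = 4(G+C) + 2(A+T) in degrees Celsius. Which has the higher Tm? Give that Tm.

Primer P1: A+T=5, G+C=5 → Tm = 2(5)+4(5) = 30°C
Primer P2: A+T=5, G+C=6 → Tm = 2(5)+4(6) = 34°C
30°C vs 34°C → primer P2 is higher.

Primer P2, 34°C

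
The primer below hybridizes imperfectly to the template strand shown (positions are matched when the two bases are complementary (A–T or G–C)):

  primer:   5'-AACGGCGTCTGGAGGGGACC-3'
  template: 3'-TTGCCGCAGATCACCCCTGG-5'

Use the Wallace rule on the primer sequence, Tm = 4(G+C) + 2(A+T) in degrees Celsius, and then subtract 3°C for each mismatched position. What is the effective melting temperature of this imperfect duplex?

Primer base counts: A=4, T=2, G=9, C=5 → A+T=6, G+C=14
Perfect-match Tm = 2(6) + 4(14) = 12 + 56 = 68°C
Mismatches (positions where the bases are not complementary): 2 (at positions 11, 13)
Effective Tm = 68 − 2×3 = 68 − 6 = 62°C

62°C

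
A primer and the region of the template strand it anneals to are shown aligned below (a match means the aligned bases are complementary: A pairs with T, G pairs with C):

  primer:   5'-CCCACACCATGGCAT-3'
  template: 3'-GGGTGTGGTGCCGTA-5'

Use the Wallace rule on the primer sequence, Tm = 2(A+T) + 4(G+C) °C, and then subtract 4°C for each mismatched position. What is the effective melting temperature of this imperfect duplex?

44°C

Primer base counts: A=4, T=2, G=2, C=7 → A+T=6, G+C=9
Perfect-match Tm = 2(6) + 4(9) = 12 + 36 = 48°C
Mismatches (positions where the bases are not complementary): 1 (at position 10)
Effective Tm = 48 − 1×4 = 48 − 4 = 44°C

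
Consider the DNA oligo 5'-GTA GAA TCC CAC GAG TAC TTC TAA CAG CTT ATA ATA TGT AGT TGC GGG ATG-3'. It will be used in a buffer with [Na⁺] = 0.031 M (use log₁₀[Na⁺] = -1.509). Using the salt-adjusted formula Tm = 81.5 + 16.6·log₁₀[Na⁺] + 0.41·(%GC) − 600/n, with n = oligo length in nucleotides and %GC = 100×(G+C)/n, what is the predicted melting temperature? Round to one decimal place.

61.6°C

Length n = 51. A=15, C=9, T=15, G=12
G+C = 21, so %GC = 21/51 × 100 = 41.176%
Salt term: 16.6 × (-1.509) = -25.049
GC term: 0.41 × 41.176 = 16.882; length term: −600/51 = −11.765
Tm = 81.5 + (-25.049) + 16.882 − 11.765 = 61.568 → 61.6°C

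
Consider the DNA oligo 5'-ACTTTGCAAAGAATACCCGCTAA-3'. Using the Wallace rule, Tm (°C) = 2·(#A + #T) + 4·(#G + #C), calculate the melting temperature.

C=6, T=5, G=3, A=9
AT pairs contribute 14, GC pairs contribute 9.
Tm = 4·9 + 2·14 = 36 + 28 = 64°C

64°C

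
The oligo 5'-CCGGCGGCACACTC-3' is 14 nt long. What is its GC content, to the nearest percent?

79%

C=7, T=1, A=2, G=4
G+C = 4 + 7 = 11 out of 14 bases
%GC = 11/14 × 100 = 78.57% ≈ 79%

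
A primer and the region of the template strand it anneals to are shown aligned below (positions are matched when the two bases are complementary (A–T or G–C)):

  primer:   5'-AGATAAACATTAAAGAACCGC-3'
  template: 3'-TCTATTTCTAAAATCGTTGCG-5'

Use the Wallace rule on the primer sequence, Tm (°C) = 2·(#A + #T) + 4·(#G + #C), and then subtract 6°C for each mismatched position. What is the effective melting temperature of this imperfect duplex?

26°C

Primer base counts: A=11, T=3, G=3, C=4 → A+T=14, G+C=7
Perfect-match Tm = 2(14) + 4(7) = 28 + 28 = 56°C
Mismatches (positions where the bases are not complementary): 5 (at positions 8, 12, 13, 16, 18)
Effective Tm = 56 − 5×6 = 56 − 30 = 26°C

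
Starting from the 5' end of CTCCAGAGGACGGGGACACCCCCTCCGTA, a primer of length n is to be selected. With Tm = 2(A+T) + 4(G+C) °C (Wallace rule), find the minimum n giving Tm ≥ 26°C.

First 7 bases: CTCCAGA → Tm = 22°C (< 26°C)
First 8 bases: CTCCAGAG → Tm = 26°C (≥ 26°C)
Since every base adds ≥2°C, Tm only increases with n, so the threshold is first crossed at n = 8.

n = 8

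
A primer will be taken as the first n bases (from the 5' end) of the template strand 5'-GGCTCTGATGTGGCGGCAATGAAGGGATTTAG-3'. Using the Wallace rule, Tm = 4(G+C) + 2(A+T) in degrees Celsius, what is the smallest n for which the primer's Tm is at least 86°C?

n = 27

First 26 bases: GGCTCTGATGTGGCGGCAATGAAGGG → Tm = 84°C (< 86°C)
First 27 bases: GGCTCTGATGTGGCGGCAATGAAGGGA → Tm = 86°C (≥ 86°C)
Since every base adds ≥2°C, Tm only increases with n, so the threshold is first crossed at n = 27.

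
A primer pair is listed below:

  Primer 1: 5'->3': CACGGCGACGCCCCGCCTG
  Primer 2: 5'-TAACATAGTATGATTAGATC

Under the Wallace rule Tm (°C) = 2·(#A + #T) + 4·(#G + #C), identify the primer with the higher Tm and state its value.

Primer 1, 70°C

Primer 1: A+T=3, G+C=16 → Tm = 2(3)+4(16) = 70°C
Primer 2: A+T=15, G+C=5 → Tm = 2(15)+4(5) = 50°C
70°C vs 50°C → primer 1 is higher.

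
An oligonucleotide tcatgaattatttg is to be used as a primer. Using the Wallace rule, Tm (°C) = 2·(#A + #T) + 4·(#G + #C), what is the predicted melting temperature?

Base counts: T=7, G=2, A=4, C=1
A+T = 11, G+C = 3
Tm = 2×11 + 4×3 = 34°C

34°C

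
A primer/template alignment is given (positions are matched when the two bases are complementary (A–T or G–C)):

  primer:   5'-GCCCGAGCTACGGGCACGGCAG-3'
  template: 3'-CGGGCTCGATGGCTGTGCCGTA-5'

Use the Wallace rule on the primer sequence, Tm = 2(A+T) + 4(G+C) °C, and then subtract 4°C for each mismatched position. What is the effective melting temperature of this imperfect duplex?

66°C

Primer base counts: A=4, T=1, G=9, C=8 → A+T=5, G+C=17
Perfect-match Tm = 2(5) + 4(17) = 10 + 68 = 78°C
Mismatches (positions where the bases are not complementary): 3 (at positions 12, 14, 22)
Effective Tm = 78 − 3×4 = 78 − 12 = 66°C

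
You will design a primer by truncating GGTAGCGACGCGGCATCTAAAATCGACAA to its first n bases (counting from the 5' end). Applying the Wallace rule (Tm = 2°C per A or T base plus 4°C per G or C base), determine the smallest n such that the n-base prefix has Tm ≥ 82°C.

n = 27

First 26 bases: GGTAGCGACGCGGCATCTAAAATCGA → Tm = 80°C (< 82°C)
First 27 bases: GGTAGCGACGCGGCATCTAAAATCGAC → Tm = 84°C (≥ 82°C)
Since every base adds ≥2°C, Tm only increases with n, so the threshold is first crossed at n = 27.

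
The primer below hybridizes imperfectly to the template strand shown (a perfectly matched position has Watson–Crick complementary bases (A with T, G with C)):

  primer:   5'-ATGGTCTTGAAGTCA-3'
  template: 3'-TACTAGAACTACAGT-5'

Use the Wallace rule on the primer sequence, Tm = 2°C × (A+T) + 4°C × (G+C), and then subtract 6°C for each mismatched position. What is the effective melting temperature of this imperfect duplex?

30°C

Primer base counts: A=4, T=5, G=4, C=2 → A+T=9, G+C=6
Perfect-match Tm = 2(9) + 4(6) = 18 + 24 = 42°C
Mismatches (positions where the bases are not complementary): 2 (at positions 4, 11)
Effective Tm = 42 − 2×6 = 42 − 12 = 30°C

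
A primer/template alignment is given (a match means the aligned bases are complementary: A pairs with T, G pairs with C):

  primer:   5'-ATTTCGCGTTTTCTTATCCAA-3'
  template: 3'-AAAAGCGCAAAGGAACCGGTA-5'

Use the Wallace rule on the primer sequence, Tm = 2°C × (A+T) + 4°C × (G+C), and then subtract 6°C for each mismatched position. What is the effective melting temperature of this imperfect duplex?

Primer base counts: A=4, T=10, G=2, C=5 → A+T=14, G+C=7
Perfect-match Tm = 2(14) + 4(7) = 28 + 28 = 56°C
Mismatches (positions where the bases are not complementary): 5 (at positions 1, 12, 16, 17, 21)
Effective Tm = 56 − 5×6 = 56 − 30 = 26°C

26°C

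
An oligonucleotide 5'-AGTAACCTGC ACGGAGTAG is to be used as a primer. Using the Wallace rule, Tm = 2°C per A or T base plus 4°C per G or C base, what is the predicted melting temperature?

58°C

T=3, C=4, G=6, A=6
A+T = 9, G+C = 10
Tm = 2×9 + 4×10 = 58°C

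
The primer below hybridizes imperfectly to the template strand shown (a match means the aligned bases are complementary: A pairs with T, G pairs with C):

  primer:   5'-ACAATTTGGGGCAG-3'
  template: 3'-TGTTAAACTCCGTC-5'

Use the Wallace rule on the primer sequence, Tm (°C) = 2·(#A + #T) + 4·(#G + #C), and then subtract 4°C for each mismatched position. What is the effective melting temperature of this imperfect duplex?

38°C

Primer base counts: A=4, T=3, G=5, C=2 → A+T=7, G+C=7
Perfect-match Tm = 2(7) + 4(7) = 14 + 28 = 42°C
Mismatches (positions where the bases are not complementary): 1 (at position 9)
Effective Tm = 42 − 1×4 = 42 − 4 = 38°C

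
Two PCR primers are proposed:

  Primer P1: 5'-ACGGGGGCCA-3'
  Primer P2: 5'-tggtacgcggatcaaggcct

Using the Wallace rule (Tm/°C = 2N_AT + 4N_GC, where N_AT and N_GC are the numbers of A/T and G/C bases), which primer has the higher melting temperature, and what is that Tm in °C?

Primer P2, 64°C

Primer P1: A+T=2, G+C=8 → Tm = 2(2)+4(8) = 36°C
Primer P2: A+T=8, G+C=12 → Tm = 2(8)+4(12) = 64°C
36°C vs 64°C → primer P2 is higher.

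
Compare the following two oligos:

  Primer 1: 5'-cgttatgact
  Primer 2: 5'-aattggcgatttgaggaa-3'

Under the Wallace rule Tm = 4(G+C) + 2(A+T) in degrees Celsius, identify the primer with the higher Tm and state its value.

Primer 1: A+T=6, G+C=4 → Tm = 2(6)+4(4) = 28°C
Primer 2: A+T=11, G+C=7 → Tm = 2(11)+4(7) = 50°C
28°C vs 50°C → primer 2 is higher.

Primer 2, 50°C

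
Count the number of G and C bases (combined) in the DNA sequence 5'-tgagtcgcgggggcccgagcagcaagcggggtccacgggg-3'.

Base counts: C=11, T=3, G=20, A=6
G+C = 20 + 11 = 31

31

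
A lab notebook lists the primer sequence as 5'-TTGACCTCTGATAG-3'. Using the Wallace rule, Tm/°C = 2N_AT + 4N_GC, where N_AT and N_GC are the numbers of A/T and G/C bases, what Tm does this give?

40°C

C=3, A=3, T=5, G=3
AT pairs contribute 8, GC pairs contribute 6.
Tm = 4·6 + 2·8 = 24 + 16 = 40°C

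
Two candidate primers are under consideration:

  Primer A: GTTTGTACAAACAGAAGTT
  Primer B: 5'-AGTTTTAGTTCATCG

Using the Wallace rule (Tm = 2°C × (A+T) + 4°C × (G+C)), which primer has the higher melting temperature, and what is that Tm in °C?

Primer A: A+T=13, G+C=6 → Tm = 2(13)+4(6) = 50°C
Primer B: A+T=10, G+C=5 → Tm = 2(10)+4(5) = 40°C
50°C vs 40°C → primer A is higher.

Primer A, 50°C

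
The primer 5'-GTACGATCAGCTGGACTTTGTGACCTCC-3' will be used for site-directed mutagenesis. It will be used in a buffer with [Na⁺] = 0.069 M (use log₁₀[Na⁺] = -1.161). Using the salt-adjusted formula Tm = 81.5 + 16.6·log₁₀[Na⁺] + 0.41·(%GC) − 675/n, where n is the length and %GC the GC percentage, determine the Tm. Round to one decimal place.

60.1°C

Length n = 28. Base counts: C=8, T=8, G=7, A=5
G+C = 15, so %GC = 15/28 × 100 = 53.571%
Salt term: 16.6 × (-1.161) = -19.273
GC term: 0.41 × 53.571 = 21.964; length term: −675/28 = −24.107
Tm = 81.5 + (-19.273) + 21.964 − 24.107 = 60.084 → 60.1°C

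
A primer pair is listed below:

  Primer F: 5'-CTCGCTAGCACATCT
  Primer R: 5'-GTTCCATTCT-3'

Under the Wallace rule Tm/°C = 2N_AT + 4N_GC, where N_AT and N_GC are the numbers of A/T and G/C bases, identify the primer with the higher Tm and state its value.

Primer F: A+T=7, G+C=8 → Tm = 2(7)+4(8) = 46°C
Primer R: A+T=6, G+C=4 → Tm = 2(6)+4(4) = 28°C
46°C vs 28°C → primer F is higher.

Primer F, 46°C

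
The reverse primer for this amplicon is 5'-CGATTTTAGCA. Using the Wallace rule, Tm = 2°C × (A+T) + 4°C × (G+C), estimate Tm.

30°C

Base counts: T=4, G=2, C=2, A=3
So N_AT = 7 and N_GC = 4.
Tm = 4·4 + 2·7 = 16 + 14 = 30°C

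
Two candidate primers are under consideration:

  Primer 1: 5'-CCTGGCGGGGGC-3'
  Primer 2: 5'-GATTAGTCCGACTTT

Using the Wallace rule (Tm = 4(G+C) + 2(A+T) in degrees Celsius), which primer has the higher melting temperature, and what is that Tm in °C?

Primer 1: A+T=1, G+C=11 → Tm = 2(1)+4(11) = 46°C
Primer 2: A+T=9, G+C=6 → Tm = 2(9)+4(6) = 42°C
46°C vs 42°C → primer 1 is higher.

Primer 1, 46°C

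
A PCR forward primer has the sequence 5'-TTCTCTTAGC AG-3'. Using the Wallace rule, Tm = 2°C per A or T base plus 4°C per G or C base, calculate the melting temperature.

34°C

Base counts: G=2, T=5, C=3, A=2
AT pairs contribute 7, GC pairs contribute 5.
Tm = 4·5 + 2·7 = 20 + 14 = 34°C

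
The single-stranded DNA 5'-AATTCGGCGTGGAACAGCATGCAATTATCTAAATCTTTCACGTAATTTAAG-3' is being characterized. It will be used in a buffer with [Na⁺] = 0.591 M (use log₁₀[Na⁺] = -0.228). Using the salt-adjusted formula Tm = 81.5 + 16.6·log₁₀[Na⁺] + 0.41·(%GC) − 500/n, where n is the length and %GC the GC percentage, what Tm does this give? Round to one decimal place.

82.4°C

Length n = 51. Base counts: G=9, T=16, C=9, A=17
G+C = 18, so %GC = 18/51 × 100 = 35.294%
Salt term: 16.6 × (-0.228) = -3.785
GC term: 0.41 × 35.294 = 14.471; length term: −500/51 = −9.804
Tm = 81.5 + (-3.785) + 14.471 − 9.804 = 82.382 → 82.4°C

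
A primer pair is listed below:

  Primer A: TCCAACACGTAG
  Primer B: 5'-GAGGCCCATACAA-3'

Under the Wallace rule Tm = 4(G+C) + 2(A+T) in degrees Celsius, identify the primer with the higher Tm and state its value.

Primer B, 40°C

Primer A: A+T=6, G+C=6 → Tm = 2(6)+4(6) = 36°C
Primer B: A+T=6, G+C=7 → Tm = 2(6)+4(7) = 40°C
36°C vs 40°C → primer B is higher.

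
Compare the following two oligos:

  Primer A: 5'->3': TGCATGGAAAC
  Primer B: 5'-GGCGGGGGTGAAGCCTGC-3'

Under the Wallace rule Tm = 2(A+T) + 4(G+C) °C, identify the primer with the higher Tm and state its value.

Primer B, 64°C

Primer A: A+T=6, G+C=5 → Tm = 2(6)+4(5) = 32°C
Primer B: A+T=4, G+C=14 → Tm = 2(4)+4(14) = 64°C
32°C vs 64°C → primer B is higher.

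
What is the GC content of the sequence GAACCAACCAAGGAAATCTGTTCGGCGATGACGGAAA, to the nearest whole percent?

Scanning the sequence gives C=8, A=14, T=5, G=10.
G+C = 10 + 8 = 18 out of 37 bases
%GC = 18/37 × 100 = 48.65% ≈ 49%

49%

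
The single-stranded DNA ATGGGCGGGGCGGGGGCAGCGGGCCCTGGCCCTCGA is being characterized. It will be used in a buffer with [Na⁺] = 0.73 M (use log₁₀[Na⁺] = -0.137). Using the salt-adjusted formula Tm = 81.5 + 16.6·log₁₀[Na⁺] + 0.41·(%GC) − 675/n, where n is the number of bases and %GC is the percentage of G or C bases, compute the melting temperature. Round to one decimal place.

94.6°C

Length n = 36. T=3, C=11, A=3, G=19
G+C = 30, so %GC = 30/36 × 100 = 83.333%
Salt term: 16.6 × (-0.137) = -2.274
GC term: 0.41 × 83.333 = 34.167; length term: −675/36 = −18.75
Tm = 81.5 + (-2.274) + 34.167 − 18.75 = 94.643 → 94.6°C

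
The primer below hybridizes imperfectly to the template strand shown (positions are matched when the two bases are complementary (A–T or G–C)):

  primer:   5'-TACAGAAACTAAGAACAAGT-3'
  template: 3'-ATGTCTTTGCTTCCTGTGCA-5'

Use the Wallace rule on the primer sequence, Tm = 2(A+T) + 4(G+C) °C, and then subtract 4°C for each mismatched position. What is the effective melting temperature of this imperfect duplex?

Primer base counts: A=11, T=3, G=3, C=3 → A+T=14, G+C=6
Perfect-match Tm = 2(14) + 4(6) = 28 + 24 = 52°C
Mismatches (positions where the bases are not complementary): 3 (at positions 10, 14, 18)
Effective Tm = 52 − 3×4 = 52 − 12 = 40°C

40°C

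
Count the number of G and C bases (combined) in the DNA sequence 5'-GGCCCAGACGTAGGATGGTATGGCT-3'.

15

C=5, A=5, T=5, G=10
Total G or C: 10 + 5 = 15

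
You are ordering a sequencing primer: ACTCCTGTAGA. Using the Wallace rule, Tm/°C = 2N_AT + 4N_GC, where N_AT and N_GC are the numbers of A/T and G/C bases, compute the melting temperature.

32°C

Counting bases: G=2, T=3, A=3, C=3
So N_AT = 6 and N_GC = 5.
Tm = 4·5 + 2·6 = 20 + 12 = 32°C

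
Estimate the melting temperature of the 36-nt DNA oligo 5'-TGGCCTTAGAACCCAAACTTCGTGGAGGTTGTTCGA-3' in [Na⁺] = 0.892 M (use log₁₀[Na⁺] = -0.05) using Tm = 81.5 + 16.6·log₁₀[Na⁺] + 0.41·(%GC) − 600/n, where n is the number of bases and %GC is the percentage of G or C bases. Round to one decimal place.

84.5°C

Length n = 36. Base counts: C=8, T=10, A=8, G=10
G+C = 18, so %GC = 18/36 × 100 = 50%
Salt term: 16.6 × (-0.05) = -0.83
GC term: 0.41 × 50 = 20.5; length term: −600/36 = −16.667
Tm = 81.5 + (-0.83) + 20.5 − 16.667 = 84.503 → 84.5°C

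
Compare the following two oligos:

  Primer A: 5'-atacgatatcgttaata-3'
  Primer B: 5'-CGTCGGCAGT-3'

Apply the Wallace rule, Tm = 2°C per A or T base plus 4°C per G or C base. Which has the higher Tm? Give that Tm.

Primer A: A+T=13, G+C=4 → Tm = 2(13)+4(4) = 42°C
Primer B: A+T=3, G+C=7 → Tm = 2(3)+4(7) = 34°C
42°C vs 34°C → primer A is higher.

Primer A, 42°C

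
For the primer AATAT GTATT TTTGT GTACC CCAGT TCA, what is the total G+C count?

9

A=7, C=5, G=4, T=12
G+C = 4 + 5 = 9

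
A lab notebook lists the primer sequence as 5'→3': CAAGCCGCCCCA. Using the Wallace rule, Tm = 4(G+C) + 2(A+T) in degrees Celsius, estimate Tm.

42°C

Base counts: G=2, T=0, A=3, C=7
A+T = 3, G+C = 9
Tm = 2(3) + 4(9) = 6 + 36 = 42°C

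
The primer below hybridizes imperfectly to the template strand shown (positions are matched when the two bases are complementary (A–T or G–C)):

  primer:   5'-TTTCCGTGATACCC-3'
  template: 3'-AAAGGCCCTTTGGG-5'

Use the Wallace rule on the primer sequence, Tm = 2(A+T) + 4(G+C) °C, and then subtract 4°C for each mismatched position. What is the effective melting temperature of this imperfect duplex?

Primer base counts: A=2, T=5, G=2, C=5 → A+T=7, G+C=7
Perfect-match Tm = 2(7) + 4(7) = 14 + 28 = 42°C
Mismatches (positions where the bases are not complementary): 2 (at positions 7, 10)
Effective Tm = 42 − 2×4 = 42 − 8 = 34°C

34°C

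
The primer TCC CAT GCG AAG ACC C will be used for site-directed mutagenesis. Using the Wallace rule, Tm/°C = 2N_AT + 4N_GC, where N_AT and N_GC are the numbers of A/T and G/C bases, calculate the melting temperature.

Counting bases: G=3, A=4, T=2, C=7
So N_AT = 6 and N_GC = 10.
Tm = 4·10 + 2·6 = 40 + 12 = 52°C

52°C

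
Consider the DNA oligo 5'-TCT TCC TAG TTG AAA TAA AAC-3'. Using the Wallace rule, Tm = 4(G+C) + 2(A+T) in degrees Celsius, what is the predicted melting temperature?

54°C

Base counts: A=8, G=2, T=7, C=4
A+T = 15, G+C = 6
Tm = 2×15 + 4×6 = 54°C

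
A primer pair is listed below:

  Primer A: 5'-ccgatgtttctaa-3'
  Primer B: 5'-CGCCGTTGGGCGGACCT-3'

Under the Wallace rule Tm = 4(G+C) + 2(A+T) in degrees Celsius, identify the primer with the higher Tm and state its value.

Primer A: A+T=8, G+C=5 → Tm = 2(8)+4(5) = 36°C
Primer B: A+T=4, G+C=13 → Tm = 2(4)+4(13) = 60°C
36°C vs 60°C → primer B is higher.

Primer B, 60°C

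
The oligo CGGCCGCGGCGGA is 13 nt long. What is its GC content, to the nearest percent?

92%

C=5, A=1, T=0, G=7
G+C = 7 + 5 = 12 out of 13 bases
%GC = 12/13 × 100 = 92.31% ≈ 92%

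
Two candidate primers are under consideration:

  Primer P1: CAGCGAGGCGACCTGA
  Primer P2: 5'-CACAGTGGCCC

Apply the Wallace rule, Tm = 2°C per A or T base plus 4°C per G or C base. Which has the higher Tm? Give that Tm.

Primer P1, 54°C

Primer P1: A+T=5, G+C=11 → Tm = 2(5)+4(11) = 54°C
Primer P2: A+T=3, G+C=8 → Tm = 2(3)+4(8) = 38°C
54°C vs 38°C → primer P1 is higher.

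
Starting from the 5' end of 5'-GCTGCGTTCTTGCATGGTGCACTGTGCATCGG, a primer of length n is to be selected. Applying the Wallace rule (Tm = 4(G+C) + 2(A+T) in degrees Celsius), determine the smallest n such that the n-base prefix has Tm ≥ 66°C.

First 20 bases: GCTGCGTTCTTGCATGGTGC → Tm = 64°C (< 66°C)
First 21 bases: GCTGCGTTCTTGCATGGTGCA → Tm = 66°C (≥ 66°C)
Each additional base adds 2°C (A/T) or 4°C (G/C), so Tm is non-decreasing in n; n = 21 is the first length to reach 66°C.

n = 21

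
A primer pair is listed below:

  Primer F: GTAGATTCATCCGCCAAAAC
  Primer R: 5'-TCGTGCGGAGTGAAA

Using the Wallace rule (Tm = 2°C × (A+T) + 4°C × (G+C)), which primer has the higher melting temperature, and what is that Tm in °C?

Primer F: A+T=11, G+C=9 → Tm = 2(11)+4(9) = 58°C
Primer R: A+T=7, G+C=8 → Tm = 2(7)+4(8) = 46°C
58°C vs 46°C → primer F is higher.

Primer F, 58°C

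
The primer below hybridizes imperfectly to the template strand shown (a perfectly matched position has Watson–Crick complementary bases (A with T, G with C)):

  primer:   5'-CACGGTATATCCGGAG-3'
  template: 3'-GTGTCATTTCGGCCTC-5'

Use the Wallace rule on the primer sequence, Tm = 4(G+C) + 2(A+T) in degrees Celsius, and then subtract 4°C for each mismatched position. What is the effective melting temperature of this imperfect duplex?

Primer base counts: A=4, T=3, G=5, C=4 → A+T=7, G+C=9
Perfect-match Tm = 2(7) + 4(9) = 14 + 36 = 50°C
Mismatches (positions where the bases are not complementary): 3 (at positions 4, 8, 10)
Effective Tm = 50 − 3×4 = 50 − 12 = 38°C

38°C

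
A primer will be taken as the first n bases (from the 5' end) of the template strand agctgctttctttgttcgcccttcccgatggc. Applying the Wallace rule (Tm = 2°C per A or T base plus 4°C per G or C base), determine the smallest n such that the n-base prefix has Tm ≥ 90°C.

n = 30

First 29 bases: AGCTGCTTTCTTTGTTCGCCCTTCCCGAT → Tm = 88°C (< 90°C)
First 30 bases: AGCTGCTTTCTTTGTTCGCCCTTCCCGATG → Tm = 92°C (≥ 90°C)
Each additional base adds 2°C (A/T) or 4°C (G/C), so Tm is non-decreasing in n; n = 30 is the first length to reach 90°C.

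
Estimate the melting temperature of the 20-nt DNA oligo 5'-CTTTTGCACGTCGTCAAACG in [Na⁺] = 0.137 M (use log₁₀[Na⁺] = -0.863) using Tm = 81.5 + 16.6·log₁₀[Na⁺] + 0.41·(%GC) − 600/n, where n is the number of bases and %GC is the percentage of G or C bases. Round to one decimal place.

57.7°C

Length n = 20. Base counts: G=4, A=4, T=6, C=6
G+C = 10, so %GC = 10/20 × 100 = 50%
Salt term: 16.6 × (-0.863) = -14.326
GC term: 0.41 × 50 = 20.5; length term: −600/20 = −30
Tm = 81.5 + (-14.326) + 20.5 − 30 = 57.674 → 57.7°C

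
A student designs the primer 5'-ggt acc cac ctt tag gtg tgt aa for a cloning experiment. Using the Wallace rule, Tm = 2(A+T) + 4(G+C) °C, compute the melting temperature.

68°C

A=5, T=7, C=5, G=6
A+T = 12, G+C = 11
Tm = 2(12) + 4(11) = 24 + 44 = 68°C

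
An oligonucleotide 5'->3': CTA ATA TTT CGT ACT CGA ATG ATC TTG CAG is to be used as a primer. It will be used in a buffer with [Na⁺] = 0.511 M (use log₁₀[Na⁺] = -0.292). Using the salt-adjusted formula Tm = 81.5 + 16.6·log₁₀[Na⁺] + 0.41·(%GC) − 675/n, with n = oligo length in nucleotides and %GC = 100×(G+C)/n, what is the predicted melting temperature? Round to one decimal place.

Length n = 30. G=5, T=11, C=6, A=8
G+C = 11, so %GC = 11/30 × 100 = 36.667%
Salt term: 16.6 × (-0.292) = -4.847
GC term: 0.41 × 36.667 = 15.033; length term: −675/30 = −22.5
Tm = 81.5 + (-4.847) + 15.033 − 22.5 = 69.186 → 69.2°C

69.2°C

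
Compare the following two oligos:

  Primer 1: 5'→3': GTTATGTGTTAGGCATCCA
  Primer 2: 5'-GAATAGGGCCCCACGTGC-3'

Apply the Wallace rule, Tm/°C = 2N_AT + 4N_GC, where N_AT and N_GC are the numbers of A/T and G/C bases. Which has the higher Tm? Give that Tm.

Primer 2, 60°C

Primer 1: A+T=11, G+C=8 → Tm = 2(11)+4(8) = 54°C
Primer 2: A+T=6, G+C=12 → Tm = 2(6)+4(12) = 60°C
54°C vs 60°C → primer 2 is higher.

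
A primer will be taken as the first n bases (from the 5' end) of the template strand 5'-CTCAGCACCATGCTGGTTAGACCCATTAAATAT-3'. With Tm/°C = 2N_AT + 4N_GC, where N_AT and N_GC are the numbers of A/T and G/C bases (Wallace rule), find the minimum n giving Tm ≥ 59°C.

n = 20

First 19 bases: CTCAGCACCATGCTGGTTA → Tm = 58°C (< 59°C)
First 20 bases: CTCAGCACCATGCTGGTTAG → Tm = 62°C (≥ 59°C)
Since every base adds ≥2°C, Tm only increases with n, so the threshold is first crossed at n = 20.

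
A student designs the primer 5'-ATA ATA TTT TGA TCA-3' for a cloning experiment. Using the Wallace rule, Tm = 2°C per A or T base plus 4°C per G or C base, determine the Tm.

Counting bases: A=6, T=7, G=1, C=1
AT pairs contribute 13, GC pairs contribute 2.
Tm = 4·2 + 2·13 = 8 + 26 = 34°C

34°C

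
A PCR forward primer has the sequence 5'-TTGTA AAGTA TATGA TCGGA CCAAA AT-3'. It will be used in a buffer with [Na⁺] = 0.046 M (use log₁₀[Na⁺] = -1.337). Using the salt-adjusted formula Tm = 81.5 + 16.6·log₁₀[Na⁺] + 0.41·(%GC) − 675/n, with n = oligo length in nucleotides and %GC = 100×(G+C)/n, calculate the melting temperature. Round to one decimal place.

Length n = 27. Base counts: G=5, C=3, T=8, A=11
G+C = 8, so %GC = 8/27 × 100 = 29.63%
Salt term: 16.6 × (-1.337) = -22.194
GC term: 0.41 × 29.63 = 12.148; length term: −675/27 = −25
Tm = 81.5 + (-22.194) + 12.148 − 25 = 46.454 → 46.5°C

46.5°C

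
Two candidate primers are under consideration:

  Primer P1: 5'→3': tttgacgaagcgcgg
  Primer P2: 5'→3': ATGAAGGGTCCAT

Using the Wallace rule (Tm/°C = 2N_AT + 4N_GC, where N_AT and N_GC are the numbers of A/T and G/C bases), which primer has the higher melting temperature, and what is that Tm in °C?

Primer P1: A+T=6, G+C=9 → Tm = 2(6)+4(9) = 48°C
Primer P2: A+T=7, G+C=6 → Tm = 2(7)+4(6) = 38°C
48°C vs 38°C → primer P1 is higher.

Primer P1, 48°C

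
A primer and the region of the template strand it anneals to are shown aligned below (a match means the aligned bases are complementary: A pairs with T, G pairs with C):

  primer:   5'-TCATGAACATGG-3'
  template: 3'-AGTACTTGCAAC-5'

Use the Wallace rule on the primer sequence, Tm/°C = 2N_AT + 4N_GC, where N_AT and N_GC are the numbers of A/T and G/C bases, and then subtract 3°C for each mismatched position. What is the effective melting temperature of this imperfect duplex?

28°C

Primer base counts: A=4, T=3, G=3, C=2 → A+T=7, G+C=5
Perfect-match Tm = 2(7) + 4(5) = 14 + 20 = 34°C
Mismatches (positions where the bases are not complementary): 2 (at positions 9, 11)
Effective Tm = 34 − 2×3 = 34 − 6 = 28°C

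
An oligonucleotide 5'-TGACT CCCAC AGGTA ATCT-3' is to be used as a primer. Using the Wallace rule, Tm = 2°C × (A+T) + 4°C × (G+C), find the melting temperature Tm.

56°C

Base counts: A=5, G=3, C=6, T=5
So N_AT = 10 and N_GC = 9.
Tm = 2×10 + 4×9 = 56°C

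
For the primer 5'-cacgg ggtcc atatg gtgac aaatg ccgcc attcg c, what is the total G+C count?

Counting bases: A=8, T=7, G=10, C=11
G+C = 10 + 11 = 21

21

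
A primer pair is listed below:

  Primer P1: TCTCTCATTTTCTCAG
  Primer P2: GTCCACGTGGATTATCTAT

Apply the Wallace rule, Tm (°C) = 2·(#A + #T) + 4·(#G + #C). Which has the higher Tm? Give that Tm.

Primer P2, 54°C

Primer P1: A+T=10, G+C=6 → Tm = 2(10)+4(6) = 44°C
Primer P2: A+T=11, G+C=8 → Tm = 2(11)+4(8) = 54°C
44°C vs 54°C → primer P2 is higher.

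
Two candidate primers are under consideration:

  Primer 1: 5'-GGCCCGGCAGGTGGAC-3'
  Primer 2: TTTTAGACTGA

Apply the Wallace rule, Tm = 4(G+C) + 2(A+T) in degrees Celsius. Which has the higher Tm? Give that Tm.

Primer 1, 58°C

Primer 1: A+T=3, G+C=13 → Tm = 2(3)+4(13) = 58°C
Primer 2: A+T=8, G+C=3 → Tm = 2(8)+4(3) = 28°C
58°C vs 28°C → primer 1 is higher.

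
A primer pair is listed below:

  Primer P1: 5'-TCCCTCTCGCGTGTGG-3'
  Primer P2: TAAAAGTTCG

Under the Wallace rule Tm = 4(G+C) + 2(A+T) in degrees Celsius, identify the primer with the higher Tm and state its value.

Primer P1, 54°C

Primer P1: A+T=5, G+C=11 → Tm = 2(5)+4(11) = 54°C
Primer P2: A+T=7, G+C=3 → Tm = 2(7)+4(3) = 26°C
54°C vs 26°C → primer P1 is higher.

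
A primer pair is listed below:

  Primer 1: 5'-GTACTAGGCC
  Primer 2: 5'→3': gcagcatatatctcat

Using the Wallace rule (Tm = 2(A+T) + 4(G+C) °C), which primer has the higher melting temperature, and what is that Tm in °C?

Primer 1: A+T=4, G+C=6 → Tm = 2(4)+4(6) = 32°C
Primer 2: A+T=10, G+C=6 → Tm = 2(10)+4(6) = 44°C
32°C vs 44°C → primer 2 is higher.

Primer 2, 44°C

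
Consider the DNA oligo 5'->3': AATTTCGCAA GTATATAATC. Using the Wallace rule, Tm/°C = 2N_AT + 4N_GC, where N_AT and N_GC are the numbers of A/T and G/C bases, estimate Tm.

Base counts: G=2, A=8, C=3, T=7
A+T = 15, G+C = 5
Tm = 2(15) + 4(5) = 30 + 20 = 50°C

50°C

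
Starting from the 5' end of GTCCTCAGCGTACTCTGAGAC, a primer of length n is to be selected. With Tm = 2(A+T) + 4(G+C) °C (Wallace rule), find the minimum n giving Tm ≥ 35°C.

n = 11

First 10 bases: GTCCTCAGCG → Tm = 34°C (< 35°C)
First 11 bases: GTCCTCAGCGT → Tm = 36°C (≥ 35°C)
Since every base adds ≥2°C, Tm only increases with n, so the threshold is first crossed at n = 11.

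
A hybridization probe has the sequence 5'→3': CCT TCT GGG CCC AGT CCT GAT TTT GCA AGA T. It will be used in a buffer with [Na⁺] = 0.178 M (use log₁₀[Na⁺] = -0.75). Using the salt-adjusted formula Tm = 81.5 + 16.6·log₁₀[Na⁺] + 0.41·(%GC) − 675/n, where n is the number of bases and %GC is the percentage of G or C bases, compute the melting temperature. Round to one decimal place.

68.4°C

Length n = 31. Scanning the sequence gives T=10, G=7, A=5, C=9.
G+C = 16, so %GC = 16/31 × 100 = 51.613%
Salt term: 16.6 × (-0.75) = -12.45
GC term: 0.41 × 51.613 = 21.161; length term: −675/31 = −21.774
Tm = 81.5 + (-12.45) + 21.161 − 21.774 = 68.437 → 68.4°C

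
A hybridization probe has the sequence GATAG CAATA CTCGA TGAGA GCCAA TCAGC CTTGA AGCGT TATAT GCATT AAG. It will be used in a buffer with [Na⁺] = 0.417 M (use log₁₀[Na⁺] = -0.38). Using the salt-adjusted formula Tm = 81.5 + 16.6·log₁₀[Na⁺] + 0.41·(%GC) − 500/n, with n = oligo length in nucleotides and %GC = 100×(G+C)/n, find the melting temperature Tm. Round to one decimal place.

82.8°C

Length n = 53. Base counts: A=18, T=13, G=12, C=10
G+C = 22, so %GC = 22/53 × 100 = 41.509%
Salt term: 16.6 × (-0.38) = -6.308
GC term: 0.41 × 41.509 = 17.019; length term: −500/53 = −9.434
Tm = 81.5 + (-6.308) + 17.019 − 9.434 = 82.777 → 82.8°C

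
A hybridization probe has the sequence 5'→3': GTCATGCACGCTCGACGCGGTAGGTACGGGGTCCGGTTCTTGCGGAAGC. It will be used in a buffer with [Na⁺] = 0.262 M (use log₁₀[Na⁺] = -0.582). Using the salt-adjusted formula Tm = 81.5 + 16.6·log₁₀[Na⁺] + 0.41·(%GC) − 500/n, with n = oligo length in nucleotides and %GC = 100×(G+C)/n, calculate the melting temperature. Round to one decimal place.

Length n = 49. Base counts: T=10, G=19, A=7, C=13
G+C = 32, so %GC = 32/49 × 100 = 65.306%
Salt term: 16.6 × (-0.582) = -9.661
GC term: 0.41 × 65.306 = 26.775; length term: −500/49 = −10.204
Tm = 81.5 + (-9.661) + 26.775 − 10.204 = 88.41 → 88.4°C

88.4°C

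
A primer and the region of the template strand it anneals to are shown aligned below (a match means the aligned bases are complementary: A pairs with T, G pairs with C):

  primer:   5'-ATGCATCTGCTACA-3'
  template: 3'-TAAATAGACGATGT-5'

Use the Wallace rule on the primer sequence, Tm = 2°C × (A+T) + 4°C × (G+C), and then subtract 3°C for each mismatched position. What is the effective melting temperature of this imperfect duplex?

34°C

Primer base counts: A=4, T=4, G=2, C=4 → A+T=8, G+C=6
Perfect-match Tm = 2(8) + 4(6) = 16 + 24 = 40°C
Mismatches (positions where the bases are not complementary): 2 (at positions 3, 4)
Effective Tm = 40 − 2×3 = 40 − 6 = 34°C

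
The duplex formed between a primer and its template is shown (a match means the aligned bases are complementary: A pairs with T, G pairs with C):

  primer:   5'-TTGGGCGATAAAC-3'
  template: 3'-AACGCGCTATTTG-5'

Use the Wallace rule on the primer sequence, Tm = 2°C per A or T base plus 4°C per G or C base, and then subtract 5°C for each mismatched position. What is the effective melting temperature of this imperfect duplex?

Primer base counts: A=4, T=3, G=4, C=2 → A+T=7, G+C=6
Perfect-match Tm = 2(7) + 4(6) = 14 + 24 = 38°C
Mismatches (positions where the bases are not complementary): 1 (at position 4)
Effective Tm = 38 − 1×5 = 38 − 5 = 33°C

33°C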